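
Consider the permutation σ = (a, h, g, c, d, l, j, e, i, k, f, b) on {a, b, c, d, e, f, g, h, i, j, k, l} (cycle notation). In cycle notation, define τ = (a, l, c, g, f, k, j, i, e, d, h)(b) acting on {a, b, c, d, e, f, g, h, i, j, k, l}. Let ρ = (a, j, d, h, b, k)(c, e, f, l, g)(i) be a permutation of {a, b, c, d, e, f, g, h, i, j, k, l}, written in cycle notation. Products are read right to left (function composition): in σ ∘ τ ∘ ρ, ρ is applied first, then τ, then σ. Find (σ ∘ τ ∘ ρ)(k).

j

Apply the permutations in order: ρ(k) = a, then τ(a) = l, then σ(l) = j. So (σ ∘ τ ∘ ρ)(k) = j.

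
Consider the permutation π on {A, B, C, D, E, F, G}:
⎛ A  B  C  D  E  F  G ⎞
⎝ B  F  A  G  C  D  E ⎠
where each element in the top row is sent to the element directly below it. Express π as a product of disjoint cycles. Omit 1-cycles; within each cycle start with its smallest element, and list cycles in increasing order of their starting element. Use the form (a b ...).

Start at A and follow images: A → B → F → D → G → E → C → A, giving the cycle (A B F D G E C).
Continuing from each remaining unvisited element yields (A B F D G E C).

(A B F D G E C)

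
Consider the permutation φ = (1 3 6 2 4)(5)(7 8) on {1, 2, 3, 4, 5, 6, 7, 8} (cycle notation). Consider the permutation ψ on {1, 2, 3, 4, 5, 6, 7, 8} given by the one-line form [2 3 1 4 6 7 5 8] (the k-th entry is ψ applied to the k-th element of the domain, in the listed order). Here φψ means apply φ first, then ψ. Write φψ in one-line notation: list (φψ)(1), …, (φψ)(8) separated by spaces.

For each element, apply φ then ψ: 1 → 3 → 1; 2 → 4 → 4; 3 → 6 → 7; 4 → 1 → 2; 5 → 5 → 6; 6 → 2 → 3; 7 → 8 → 8; 8 → 7 → 5.
So φψ in one-line form is 1 4 7 2 6 3 8 5.

1 4 7 2 6 3 8 5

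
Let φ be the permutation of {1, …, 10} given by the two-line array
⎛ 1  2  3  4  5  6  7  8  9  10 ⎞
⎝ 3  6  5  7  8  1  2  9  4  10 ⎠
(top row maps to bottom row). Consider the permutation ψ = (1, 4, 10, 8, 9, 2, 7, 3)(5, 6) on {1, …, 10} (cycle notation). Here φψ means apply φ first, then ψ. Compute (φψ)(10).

8

(φψ)(10) = ψ(φ(10)). φ(10) = 10, then ψ(10) = 8. So (φψ)(10) = 8.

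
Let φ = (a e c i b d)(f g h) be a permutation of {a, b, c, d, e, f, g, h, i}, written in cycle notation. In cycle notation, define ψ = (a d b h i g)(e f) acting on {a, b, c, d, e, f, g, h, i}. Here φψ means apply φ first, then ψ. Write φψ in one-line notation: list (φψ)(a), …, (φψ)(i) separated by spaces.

f b g d c a i e h

(φψ)(x) = ψ(φ(x)). Computing each image: ψ(φ(a)) = ψ(e) = f, ψ(φ(b)) = ψ(d) = b, ψ(φ(c)) = ψ(i) = g, ψ(φ(d)) = ψ(a) = d, ψ(φ(e)) = ψ(c) = c, ψ(φ(f)) = ψ(g) = a, ψ(φ(g)) = ψ(h) = i, ψ(φ(h)) = ψ(f) = e, ψ(φ(i)) = ψ(b) = h.
Hence φψ = [f b g d c a i e h].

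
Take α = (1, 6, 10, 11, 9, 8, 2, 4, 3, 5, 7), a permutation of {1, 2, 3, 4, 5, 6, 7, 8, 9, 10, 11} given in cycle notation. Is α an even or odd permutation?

The cycle lengths are 11.
A cycle of length ℓ contributes ℓ−1 transpositions, so α is a product of 10 transpositions — even.

even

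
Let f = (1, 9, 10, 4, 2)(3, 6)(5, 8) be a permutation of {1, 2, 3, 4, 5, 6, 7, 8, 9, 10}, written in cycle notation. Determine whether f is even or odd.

even

The cycle lengths are 5, 2, 2, 1.
A cycle is odd iff its length is even; f has 2 even-length cycles, so sgn(f) = (−1)^2 and f is even.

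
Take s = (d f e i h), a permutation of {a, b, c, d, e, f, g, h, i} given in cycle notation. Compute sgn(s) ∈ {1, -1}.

1

The cycle lengths are 5, 1, 1, 1, 1.
A cycle of length ℓ contributes ℓ−1 transpositions, so s is a product of 4 transpositions — even.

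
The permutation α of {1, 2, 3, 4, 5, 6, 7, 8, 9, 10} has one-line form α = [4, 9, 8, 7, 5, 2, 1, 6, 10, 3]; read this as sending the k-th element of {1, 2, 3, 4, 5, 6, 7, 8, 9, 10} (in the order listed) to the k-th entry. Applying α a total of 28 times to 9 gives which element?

6

Tracing 9 → 10 → … returns to 9 after 6 steps, so 9 lies in a 6-cycle (2, 9, 10, 3, 8, 6).
Powers repeat with period 6 on this cycle, and 28 mod 6 = 4, so α^28(9) = α^4(9).
Stepping 4 places around the cycle: 9 → 10 → 3 → 8 → 6.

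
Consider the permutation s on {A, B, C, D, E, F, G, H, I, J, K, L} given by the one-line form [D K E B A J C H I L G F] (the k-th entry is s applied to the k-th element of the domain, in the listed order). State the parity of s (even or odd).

even

In disjoint-cycle form the cycle lengths are 7, 3, 1, 1.
A cycle of length ℓ contributes ℓ−1 transpositions, so s is a product of 6 + 2 = 8 transpositions — even.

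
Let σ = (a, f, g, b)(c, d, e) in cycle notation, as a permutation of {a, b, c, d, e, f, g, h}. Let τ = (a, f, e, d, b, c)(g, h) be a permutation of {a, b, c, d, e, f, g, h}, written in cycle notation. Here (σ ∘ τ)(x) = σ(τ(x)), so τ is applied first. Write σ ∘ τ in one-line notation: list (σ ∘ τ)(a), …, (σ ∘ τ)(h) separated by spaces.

For each element, apply τ then σ: a → f → g; b → c → d; c → a → f; d → b → a; e → d → e; f → e → c; g → h → h; h → g → b.
So σ ∘ τ in one-line form is g d f a e c h b.

g d f a e c h b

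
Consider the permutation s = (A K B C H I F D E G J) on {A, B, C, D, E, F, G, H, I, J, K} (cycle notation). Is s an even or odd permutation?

The cycle lengths are 11.
A cycle is odd iff its length is even; s has 0 even-length cycles, so sgn(s) = (−1)^0 and s is even.

even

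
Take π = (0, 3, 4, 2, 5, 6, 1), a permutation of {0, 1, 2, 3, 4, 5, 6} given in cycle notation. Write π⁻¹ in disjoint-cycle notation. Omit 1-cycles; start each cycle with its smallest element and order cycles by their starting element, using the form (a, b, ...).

(0, 1, 6, 5, 2, 4, 3)

The inverse reverses each cycle.
Reversing each cycle of π and rotating so the smallest element leads gives (0, 1, 6, 5, 2, 4, 3).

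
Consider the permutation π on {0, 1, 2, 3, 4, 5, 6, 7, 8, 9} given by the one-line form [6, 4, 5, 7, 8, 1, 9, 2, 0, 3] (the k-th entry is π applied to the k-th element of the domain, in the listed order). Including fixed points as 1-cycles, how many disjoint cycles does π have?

1

The cycle decomposition is (0 6 9 3 7 2 5 1 4 8), which has 1 cycle (counting 1-cycles).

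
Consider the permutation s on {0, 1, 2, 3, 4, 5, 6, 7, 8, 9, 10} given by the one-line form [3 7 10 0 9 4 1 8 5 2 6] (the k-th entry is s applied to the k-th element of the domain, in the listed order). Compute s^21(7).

4

Tracing 7 → 8 → … returns to 7 after 9 steps, so 7 lies in a 9-cycle (1, 7, 8, 5, 4, 9, 2, 10, 6).
On a 9-cycle, s^9 is the identity, so s^21 = s^3 there (21 ≡ 3 mod 9).
Stepping 3 places around the cycle: 7 → 8 → 5 → 4.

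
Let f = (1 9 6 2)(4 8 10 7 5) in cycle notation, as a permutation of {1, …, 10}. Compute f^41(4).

4 lies in the 5-cycle (4 8 10 7 5).
Since the cycle has length 5, f^41 acts on it the same as f^1 (41 mod 5 = 1).
Advancing 1 step from 4: 4 → 8.

8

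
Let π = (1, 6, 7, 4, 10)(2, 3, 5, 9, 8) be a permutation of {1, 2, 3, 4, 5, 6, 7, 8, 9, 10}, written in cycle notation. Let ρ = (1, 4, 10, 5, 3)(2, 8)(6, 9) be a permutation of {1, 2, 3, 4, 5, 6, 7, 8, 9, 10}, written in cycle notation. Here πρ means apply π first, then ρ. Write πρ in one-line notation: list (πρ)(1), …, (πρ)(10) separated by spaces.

(πρ)(x) = ρ(π(x)). Computing each image: ρ(π(1)) = ρ(6) = 9, ρ(π(2)) = ρ(3) = 1, ρ(π(3)) = ρ(5) = 3, ρ(π(4)) = ρ(10) = 5, ρ(π(5)) = ρ(9) = 6, ρ(π(6)) = ρ(7) = 7, ρ(π(7)) = ρ(4) = 10, ρ(π(8)) = ρ(2) = 8, ρ(π(9)) = ρ(8) = 2, ρ(π(10)) = ρ(1) = 4.
Hence πρ = [9 1 3 5 6 7 10 8 2 4].

9 1 3 5 6 7 10 8 2 4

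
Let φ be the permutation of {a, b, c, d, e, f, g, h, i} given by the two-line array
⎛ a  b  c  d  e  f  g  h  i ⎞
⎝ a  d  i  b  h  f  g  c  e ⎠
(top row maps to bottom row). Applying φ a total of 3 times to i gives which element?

Tracing i → e → … returns to i after 4 steps, so i lies in a 4-cycle (c i e h).
Advancing 3 steps from i: i → e → h → c.

c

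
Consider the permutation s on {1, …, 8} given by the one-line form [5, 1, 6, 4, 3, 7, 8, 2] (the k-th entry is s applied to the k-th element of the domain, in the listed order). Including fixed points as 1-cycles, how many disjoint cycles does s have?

The cycle decomposition is (1, 5, 3, 6, 7, 8, 2)(4), which has 2 cycles (counting 1-cycles).

2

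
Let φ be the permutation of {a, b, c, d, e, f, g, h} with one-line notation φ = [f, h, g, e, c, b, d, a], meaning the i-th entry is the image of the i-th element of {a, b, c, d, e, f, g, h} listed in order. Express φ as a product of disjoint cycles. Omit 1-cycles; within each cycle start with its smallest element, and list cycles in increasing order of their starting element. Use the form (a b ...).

Iterating φ from a gives a → f → b → h → a; that is the 4-cycle (a f b h).
Repeating from the next unused element and collecting all non-trivial cycles gives (a f b h)(c g d e).

(a f b h)(c g d e)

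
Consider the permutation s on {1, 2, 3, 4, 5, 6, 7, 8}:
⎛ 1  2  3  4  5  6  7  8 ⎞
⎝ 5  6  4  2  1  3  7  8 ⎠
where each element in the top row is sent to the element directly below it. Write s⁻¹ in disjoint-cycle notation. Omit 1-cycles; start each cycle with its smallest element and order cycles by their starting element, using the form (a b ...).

(1 5)(2 4 3 6)

First write s in disjoint cycles: (1 5)(2 6 3 4).
The inverse reverses every cycle; in canonical form, s⁻¹ = (1 5)(2 4 3 6).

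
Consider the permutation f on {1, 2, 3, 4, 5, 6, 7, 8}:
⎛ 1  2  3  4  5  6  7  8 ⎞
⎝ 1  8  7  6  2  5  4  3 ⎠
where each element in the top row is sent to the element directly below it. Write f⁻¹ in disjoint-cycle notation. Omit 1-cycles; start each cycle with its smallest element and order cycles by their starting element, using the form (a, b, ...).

(2, 5, 6, 4, 7, 3, 8)

The cycle decomposition of f is (2, 8, 3, 7, 4, 6, 5).
The inverse reverses every cycle; in canonical form, f⁻¹ = (2, 5, 6, 4, 7, 3, 8).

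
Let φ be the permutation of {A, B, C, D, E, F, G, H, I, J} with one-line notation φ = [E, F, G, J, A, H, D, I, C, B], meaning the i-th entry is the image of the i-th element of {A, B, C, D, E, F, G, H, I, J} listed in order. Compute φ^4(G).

F

Tracing G → D → … returns to G after 8 steps, so G lies in an 8-cycle (B F H I C G D J).
Stepping 4 places around the cycle: G → D → J → B → F.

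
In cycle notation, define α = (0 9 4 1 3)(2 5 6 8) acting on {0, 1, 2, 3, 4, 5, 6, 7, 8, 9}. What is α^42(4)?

4 lies in the 5-cycle (0 9 4 1 3).
On a 5-cycle, α^5 is the identity, so α^42 = α^2 there (42 ≡ 2 mod 5).
Advancing 2 steps from 4: 4 → 1 → 3.

3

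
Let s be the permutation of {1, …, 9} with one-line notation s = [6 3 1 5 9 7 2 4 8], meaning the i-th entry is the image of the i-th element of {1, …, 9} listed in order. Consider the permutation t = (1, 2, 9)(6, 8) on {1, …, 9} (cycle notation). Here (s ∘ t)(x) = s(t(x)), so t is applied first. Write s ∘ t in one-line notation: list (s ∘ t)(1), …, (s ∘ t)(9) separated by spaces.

3 8 1 5 9 4 2 7 6

(s ∘ t)(x) = s(t(x)). Computing each image: s(t(1)) = s(2) = 3, s(t(2)) = s(9) = 8, s(t(3)) = s(3) = 1, s(t(4)) = s(4) = 5, s(t(5)) = s(5) = 9, s(t(6)) = s(8) = 4, s(t(7)) = s(7) = 2, s(t(8)) = s(6) = 7, s(t(9)) = s(1) = 6.
Hence s ∘ t = [3 8 1 5 9 4 2 7 6].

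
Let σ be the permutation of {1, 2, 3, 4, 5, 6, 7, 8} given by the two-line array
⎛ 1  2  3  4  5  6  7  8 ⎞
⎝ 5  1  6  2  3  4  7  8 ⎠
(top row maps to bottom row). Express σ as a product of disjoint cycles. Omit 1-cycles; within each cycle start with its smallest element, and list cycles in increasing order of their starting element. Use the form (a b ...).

From 1: 1 → 5 → 3 → 6 → 4 → 2 → 1, closing the cycle (1 5 3 6 4 2).
Continuing from each remaining unvisited element yields (1 5 3 6 4 2).

(1 5 3 6 4 2)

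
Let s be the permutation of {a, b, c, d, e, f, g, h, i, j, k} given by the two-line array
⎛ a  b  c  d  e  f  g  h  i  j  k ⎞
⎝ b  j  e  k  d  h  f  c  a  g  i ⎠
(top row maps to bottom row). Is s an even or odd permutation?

In disjoint-cycle form the cycle lengths are 11.
A cycle of length ℓ contributes ℓ−1 transpositions, so s is a product of 10 transpositions — even.

even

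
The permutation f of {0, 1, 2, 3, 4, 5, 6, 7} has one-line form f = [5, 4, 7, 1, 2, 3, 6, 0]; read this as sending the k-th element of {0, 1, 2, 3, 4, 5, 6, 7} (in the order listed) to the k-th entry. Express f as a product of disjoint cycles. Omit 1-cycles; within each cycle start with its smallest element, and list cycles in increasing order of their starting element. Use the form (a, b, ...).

From 0: 0 → 5 → 3 → 1 → 4 → 2 → 7 → 0, closing the cycle (0, 5, 3, 1, 4, 2, 7).
Repeating from the next unused element and collecting all non-trivial cycles gives (0, 5, 3, 1, 4, 2, 7).

(0, 5, 3, 1, 4, 2, 7)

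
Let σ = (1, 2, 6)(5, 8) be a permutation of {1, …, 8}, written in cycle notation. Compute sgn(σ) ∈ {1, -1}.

The cycle lengths are 3, 2, 1, 1, 1.
A cycle is odd iff its length is even; σ has 1 even-length cycle, so sgn(σ) = (−1)^1 and σ is odd.

-1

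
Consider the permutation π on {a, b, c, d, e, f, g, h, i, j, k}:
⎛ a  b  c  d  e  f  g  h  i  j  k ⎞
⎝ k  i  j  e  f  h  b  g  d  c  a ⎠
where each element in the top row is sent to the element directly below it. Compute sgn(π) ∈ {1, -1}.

1

In disjoint-cycle form the cycle lengths are 7, 2, 2.
A cycle is odd iff its length is even; π has 2 even-length cycles, so sgn(π) = (−1)^2 and π is even.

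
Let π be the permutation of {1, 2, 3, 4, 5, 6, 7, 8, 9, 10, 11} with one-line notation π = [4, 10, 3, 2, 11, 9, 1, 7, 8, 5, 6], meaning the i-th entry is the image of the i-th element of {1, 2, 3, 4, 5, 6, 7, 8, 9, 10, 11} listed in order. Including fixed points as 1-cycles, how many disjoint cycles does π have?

2

The cycle decomposition is (1 4 2 10 5 11 6 9 8 7)(3), which has 2 cycles (counting 1-cycles).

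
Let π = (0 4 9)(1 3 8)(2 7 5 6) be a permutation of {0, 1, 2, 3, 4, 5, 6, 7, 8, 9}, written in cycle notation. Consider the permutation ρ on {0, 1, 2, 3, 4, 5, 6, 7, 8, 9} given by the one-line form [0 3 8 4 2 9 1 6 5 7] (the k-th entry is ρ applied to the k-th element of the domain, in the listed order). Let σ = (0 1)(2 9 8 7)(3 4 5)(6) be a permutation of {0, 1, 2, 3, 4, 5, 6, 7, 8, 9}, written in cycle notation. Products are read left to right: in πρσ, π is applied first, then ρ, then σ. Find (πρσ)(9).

1

(πρσ)(9) = σ(ρ(π(9))). π(9) = 0, then ρ(0) = 0, then σ(0) = 1, so the result is 1.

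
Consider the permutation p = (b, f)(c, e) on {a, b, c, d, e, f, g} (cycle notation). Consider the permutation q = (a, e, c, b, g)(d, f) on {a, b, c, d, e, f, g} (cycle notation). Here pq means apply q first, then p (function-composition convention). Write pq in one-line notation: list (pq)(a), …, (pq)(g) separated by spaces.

(pq)(x) = p(q(x)). Computing each image: p(q(a)) = p(e) = c, p(q(b)) = p(g) = g, p(q(c)) = p(b) = f, p(q(d)) = p(f) = b, p(q(e)) = p(c) = e, p(q(f)) = p(d) = d, p(q(g)) = p(a) = a.
Hence pq = [c g f b e d a].

c g f b e d a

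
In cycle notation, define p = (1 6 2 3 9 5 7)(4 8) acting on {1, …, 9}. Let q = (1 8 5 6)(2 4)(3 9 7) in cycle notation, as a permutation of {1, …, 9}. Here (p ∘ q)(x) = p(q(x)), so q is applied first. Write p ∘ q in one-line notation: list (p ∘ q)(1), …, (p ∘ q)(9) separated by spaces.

Chase each element through q then p: 1 → 8 → 4; 2 → 4 → 8; 3 → 9 → 5; 4 → 2 → 3; 5 → 6 → 2; 6 → 1 → 6; 7 → 3 → 9; 8 → 5 → 7; 9 → 7 → 1.
Collecting the images, p ∘ q = [4 8 5 3 2 6 9 7 1].

4 8 5 3 2 6 9 7 1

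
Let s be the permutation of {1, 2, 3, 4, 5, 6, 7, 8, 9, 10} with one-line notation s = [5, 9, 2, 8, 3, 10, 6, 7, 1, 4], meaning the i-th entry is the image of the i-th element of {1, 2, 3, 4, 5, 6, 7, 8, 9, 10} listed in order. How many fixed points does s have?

0

No element satisfies s(x) = x, so there are 0 fixed points.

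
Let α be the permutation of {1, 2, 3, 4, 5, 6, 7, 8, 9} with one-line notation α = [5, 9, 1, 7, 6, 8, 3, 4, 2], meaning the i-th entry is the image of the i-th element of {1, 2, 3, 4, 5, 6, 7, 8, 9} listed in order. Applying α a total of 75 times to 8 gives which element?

5

Tracing 8 → 4 → … returns to 8 after 7 steps, so 8 lies in a 7-cycle (1, 5, 6, 8, 4, 7, 3).
Since the cycle has length 7, α^75 acts on it the same as α^5 (75 mod 7 = 5).
Stepping 5 places around the cycle: 8 → 4 → 7 → 3 → 1 → 5.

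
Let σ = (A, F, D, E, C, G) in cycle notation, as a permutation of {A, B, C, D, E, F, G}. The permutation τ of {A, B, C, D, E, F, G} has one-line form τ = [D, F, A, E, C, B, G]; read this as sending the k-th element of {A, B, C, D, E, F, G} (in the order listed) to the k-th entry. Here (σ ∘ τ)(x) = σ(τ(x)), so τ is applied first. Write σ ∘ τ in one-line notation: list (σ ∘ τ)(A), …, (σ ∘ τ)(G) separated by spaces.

Chase each element through τ then σ: A → D → E; B → F → D; C → A → F; D → E → C; E → C → G; F → B → B; G → G → A.
Collecting the images, σ ∘ τ = [E D F C G B A].

E D F C G B A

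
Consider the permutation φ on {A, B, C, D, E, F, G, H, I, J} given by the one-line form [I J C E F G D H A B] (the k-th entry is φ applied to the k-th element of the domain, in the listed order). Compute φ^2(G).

E

Tracing G → D → … returns to G after 4 steps, so G lies in a 4-cycle (D E F G).
Stepping 2 places around the cycle: G → D → E.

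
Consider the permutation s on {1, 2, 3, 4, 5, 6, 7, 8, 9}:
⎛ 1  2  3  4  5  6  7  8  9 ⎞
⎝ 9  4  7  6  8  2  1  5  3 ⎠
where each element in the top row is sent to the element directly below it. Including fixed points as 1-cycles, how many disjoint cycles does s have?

3

The cycle decomposition is (1 9 3 7)(2 4 6)(5 8), which has 3 cycles (counting 1-cycles).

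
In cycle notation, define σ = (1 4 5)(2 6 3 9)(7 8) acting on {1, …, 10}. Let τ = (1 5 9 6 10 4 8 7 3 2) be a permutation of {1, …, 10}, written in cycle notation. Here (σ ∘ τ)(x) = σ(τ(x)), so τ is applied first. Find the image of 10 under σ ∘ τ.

5

(σ ∘ τ)(10) = σ(τ(10)). τ(10) = 4, then σ(4) = 5. So (σ ∘ τ)(10) = 5.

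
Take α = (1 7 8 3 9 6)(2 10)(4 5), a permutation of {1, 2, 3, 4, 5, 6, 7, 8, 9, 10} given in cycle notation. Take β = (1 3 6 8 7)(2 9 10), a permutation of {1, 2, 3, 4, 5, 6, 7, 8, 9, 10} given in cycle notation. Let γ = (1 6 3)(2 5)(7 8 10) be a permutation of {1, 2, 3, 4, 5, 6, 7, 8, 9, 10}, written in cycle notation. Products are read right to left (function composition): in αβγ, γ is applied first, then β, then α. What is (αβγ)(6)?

Apply the permutations in order: γ(6) = 3, then β(3) = 6, then α(6) = 1. So (αβγ)(6) = 1.

1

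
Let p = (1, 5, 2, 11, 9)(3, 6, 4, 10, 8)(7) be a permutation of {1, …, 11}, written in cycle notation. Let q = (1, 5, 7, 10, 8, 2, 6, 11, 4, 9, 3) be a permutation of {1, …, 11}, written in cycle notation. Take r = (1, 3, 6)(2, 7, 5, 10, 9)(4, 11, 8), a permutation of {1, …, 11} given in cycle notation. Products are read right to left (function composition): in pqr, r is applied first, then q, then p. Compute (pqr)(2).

(pqr)(2) = p(q(r(2))). r(2) = 7, then q(7) = 10, then p(10) = 8, so the result is 8.

8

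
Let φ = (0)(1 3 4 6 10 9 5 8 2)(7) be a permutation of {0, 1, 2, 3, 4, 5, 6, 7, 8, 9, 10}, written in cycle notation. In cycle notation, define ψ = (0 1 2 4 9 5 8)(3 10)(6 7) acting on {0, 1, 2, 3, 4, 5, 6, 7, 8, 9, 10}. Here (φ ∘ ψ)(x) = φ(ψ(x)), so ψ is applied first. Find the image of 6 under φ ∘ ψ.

First apply ψ: ψ(6) = 7, then φ(7) = 7. Thus (φ ∘ ψ)(6) = 7.

7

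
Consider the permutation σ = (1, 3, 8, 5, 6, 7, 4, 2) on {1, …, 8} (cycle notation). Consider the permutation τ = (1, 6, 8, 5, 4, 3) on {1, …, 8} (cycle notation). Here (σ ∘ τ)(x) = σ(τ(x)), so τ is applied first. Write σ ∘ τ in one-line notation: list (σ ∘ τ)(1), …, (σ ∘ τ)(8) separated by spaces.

7 1 3 8 2 5 4 6

(σ ∘ τ)(x) = σ(τ(x)). Computing each image: σ(τ(1)) = σ(6) = 7, σ(τ(2)) = σ(2) = 1, σ(τ(3)) = σ(1) = 3, σ(τ(4)) = σ(3) = 8, σ(τ(5)) = σ(4) = 2, σ(τ(6)) = σ(8) = 5, σ(τ(7)) = σ(7) = 4, σ(τ(8)) = σ(5) = 6.
Hence σ ∘ τ = [7 1 3 8 2 5 4 6].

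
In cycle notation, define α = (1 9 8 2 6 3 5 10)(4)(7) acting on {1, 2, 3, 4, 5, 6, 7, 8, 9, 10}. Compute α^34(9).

2

9 lies in the 8-cycle (1 9 8 2 6 3 5 10).
On an 8-cycle, α^8 is the identity, so α^34 = α^2 there (34 ≡ 2 mod 8).
Advancing 2 steps from 9: 9 → 8 → 2.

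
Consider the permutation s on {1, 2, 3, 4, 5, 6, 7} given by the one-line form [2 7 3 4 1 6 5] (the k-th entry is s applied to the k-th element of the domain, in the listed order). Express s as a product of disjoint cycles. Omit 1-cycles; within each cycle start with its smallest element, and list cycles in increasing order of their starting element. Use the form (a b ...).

From 1: 1 → 2 → 7 → 5 → 1, closing the cycle (1 2 7 5).
Repeating from the next unused element and collecting all non-trivial cycles gives (1 2 7 5).

(1 2 7 5)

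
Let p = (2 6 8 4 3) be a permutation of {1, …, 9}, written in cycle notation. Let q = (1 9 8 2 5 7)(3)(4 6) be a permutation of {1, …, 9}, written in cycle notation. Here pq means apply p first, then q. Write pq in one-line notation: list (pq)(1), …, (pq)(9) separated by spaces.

9 4 5 3 7 2 1 6 8

(pq)(x) = q(p(x)). Computing each image: q(p(1)) = q(1) = 9, q(p(2)) = q(6) = 4, q(p(3)) = q(2) = 5, q(p(4)) = q(3) = 3, q(p(5)) = q(5) = 7, q(p(6)) = q(8) = 2, q(p(7)) = q(7) = 1, q(p(8)) = q(4) = 6, q(p(9)) = q(9) = 8.
Hence pq = [9 4 5 3 7 2 1 6 8].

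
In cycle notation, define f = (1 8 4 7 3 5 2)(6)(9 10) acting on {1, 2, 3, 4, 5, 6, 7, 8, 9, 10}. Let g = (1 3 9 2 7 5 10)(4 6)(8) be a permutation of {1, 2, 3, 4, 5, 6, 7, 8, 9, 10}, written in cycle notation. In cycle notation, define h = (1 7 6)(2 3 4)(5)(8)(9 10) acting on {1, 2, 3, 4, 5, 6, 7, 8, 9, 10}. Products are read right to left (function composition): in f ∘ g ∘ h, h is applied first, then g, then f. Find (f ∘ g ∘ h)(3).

6

Apply the permutations in order: h(3) = 4, then g(4) = 6, then f(6) = 6. So (f ∘ g ∘ h)(3) = 6.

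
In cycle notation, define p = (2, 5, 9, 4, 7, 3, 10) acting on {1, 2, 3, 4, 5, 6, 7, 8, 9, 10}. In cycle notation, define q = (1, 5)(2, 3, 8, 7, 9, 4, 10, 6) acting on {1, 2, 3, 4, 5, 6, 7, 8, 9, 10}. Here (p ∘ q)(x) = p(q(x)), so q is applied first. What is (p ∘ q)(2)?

10

q(2) = 3, then p(3) = 10; composing gives (p ∘ q)(2) = 10.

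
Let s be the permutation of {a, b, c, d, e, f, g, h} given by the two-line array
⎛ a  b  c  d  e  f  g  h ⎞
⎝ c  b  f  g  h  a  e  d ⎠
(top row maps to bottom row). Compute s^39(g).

d

Tracing g → e → … returns to g after 4 steps, so g lies in a 4-cycle (d, g, e, h).
On a 4-cycle, s^4 is the identity, so s^39 = s^3 there (39 ≡ 3 mod 4).
Stepping 3 places around the cycle: g → e → h → d.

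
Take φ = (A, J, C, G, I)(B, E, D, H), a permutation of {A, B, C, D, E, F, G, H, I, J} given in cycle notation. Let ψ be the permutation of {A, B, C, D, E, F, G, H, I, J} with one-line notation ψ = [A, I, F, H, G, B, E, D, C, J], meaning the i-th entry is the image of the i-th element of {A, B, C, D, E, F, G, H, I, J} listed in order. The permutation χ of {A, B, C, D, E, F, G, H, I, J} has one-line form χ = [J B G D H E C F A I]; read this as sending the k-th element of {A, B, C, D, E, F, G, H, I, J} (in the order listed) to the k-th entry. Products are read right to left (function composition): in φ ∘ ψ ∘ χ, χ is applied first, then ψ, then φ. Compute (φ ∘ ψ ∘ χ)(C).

D

Apply the permutations in order: χ(C) = G, then ψ(G) = E, then φ(E) = D. So (φ ∘ ψ ∘ χ)(C) = D.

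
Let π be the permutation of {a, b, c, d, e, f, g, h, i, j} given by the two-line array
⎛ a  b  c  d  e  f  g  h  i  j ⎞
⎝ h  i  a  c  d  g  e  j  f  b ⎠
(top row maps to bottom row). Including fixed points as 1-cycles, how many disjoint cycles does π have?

The cycle decomposition is (a, h, j, b, i, f, g, e, d, c), which has 1 cycle (counting 1-cycles).

1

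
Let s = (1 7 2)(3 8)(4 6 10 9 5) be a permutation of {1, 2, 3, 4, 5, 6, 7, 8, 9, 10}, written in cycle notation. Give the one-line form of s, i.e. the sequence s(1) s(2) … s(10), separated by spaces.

7 1 8 6 4 10 2 3 5 9

Each element maps to the next entry in its cycle (wrapping to the front): 1→7, 2→1, 3→8, 4→6, 5→4, 6→10, 7→2, 8→3, 9→5, 10→9.
So the one-line form is 7 1 8 6 4 10 2 3 5 9.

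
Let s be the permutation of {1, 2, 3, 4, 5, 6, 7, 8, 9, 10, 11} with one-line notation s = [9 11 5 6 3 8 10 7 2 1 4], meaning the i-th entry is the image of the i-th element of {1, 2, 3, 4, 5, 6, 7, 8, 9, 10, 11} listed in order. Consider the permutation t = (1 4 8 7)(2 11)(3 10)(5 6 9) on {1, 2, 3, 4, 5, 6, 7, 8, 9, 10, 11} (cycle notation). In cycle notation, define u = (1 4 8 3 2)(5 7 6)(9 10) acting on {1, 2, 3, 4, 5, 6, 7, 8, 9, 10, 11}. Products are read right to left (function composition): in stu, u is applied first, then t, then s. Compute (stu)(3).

4

(stu)(3) = s(t(u(3))). u(3) = 2, then t(2) = 11, then s(11) = 4, so the result is 4.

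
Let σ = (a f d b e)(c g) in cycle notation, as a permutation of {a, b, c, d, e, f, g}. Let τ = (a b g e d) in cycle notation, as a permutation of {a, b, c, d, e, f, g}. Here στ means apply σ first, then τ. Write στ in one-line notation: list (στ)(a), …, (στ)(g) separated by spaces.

f d e g b a c

For each element, apply σ then τ: a → f → f; b → e → d; c → g → e; d → b → g; e → a → b; f → d → a; g → c → c.
Collecting the images, στ = [f d e g b a c].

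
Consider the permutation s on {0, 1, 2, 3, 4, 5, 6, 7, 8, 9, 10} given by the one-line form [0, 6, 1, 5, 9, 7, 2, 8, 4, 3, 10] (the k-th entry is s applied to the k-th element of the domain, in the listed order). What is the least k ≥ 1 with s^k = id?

6

Writing s as disjoint cycles, the cycle lengths are 6, 3, 1, 1.
The order of s is the least common multiple of its cycle lengths: lcm(6, 3) = 6.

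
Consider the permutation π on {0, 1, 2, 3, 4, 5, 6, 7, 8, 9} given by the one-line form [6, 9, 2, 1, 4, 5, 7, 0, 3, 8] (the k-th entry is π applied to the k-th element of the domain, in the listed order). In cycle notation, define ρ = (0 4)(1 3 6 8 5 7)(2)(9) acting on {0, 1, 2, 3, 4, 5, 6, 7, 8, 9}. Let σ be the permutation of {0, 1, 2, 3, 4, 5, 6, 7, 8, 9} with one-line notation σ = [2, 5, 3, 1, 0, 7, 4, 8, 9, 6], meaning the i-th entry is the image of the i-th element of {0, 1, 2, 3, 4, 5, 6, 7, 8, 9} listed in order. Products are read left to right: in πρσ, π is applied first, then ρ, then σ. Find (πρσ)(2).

3

Chase 2: π(2) = 2; ρ(2) = 2; σ(2) = 3. Hence (πρσ)(2) = 3.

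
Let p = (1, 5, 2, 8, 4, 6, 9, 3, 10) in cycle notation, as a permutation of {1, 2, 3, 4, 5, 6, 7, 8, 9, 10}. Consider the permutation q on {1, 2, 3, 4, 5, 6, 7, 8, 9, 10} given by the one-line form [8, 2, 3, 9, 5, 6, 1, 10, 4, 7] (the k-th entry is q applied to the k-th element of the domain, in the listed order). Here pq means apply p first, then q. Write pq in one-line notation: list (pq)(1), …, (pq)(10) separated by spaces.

(pq)(x) = q(p(x)). Computing each image: q(p(1)) = q(5) = 5, q(p(2)) = q(8) = 10, q(p(3)) = q(10) = 7, q(p(4)) = q(6) = 6, q(p(5)) = q(2) = 2, q(p(6)) = q(9) = 4, q(p(7)) = q(7) = 1, q(p(8)) = q(4) = 9, q(p(9)) = q(3) = 3, q(p(10)) = q(1) = 8.
Hence pq = [5 10 7 6 2 4 1 9 3 8].

5 10 7 6 2 4 1 9 3 8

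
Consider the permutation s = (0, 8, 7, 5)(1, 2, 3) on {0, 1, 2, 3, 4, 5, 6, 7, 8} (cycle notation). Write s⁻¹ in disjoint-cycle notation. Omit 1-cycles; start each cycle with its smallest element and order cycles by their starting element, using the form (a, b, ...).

The inverse reverses each cycle.
Reversing each cycle of s and rotating so the smallest element leads gives (0, 5, 7, 8)(1, 3, 2).

(0, 5, 7, 8)(1, 3, 2)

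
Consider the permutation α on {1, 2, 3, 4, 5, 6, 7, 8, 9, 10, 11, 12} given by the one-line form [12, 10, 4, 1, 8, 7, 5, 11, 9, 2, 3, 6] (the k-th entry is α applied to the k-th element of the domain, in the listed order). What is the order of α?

18

Decomposing into disjoint cycles gives cycle lengths 9, 2, 1.
Since disjoint cycles commute, ord(α) = lcm(9, 2) = 18.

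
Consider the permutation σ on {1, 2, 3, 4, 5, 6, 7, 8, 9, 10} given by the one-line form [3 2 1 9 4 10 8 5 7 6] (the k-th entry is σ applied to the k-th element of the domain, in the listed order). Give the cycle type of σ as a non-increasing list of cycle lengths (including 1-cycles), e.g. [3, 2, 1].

[5, 2, 2, 1]

The disjoint cycles are (1, 3)(2)(4, 9, 7, 8, 5)(6, 10), with lengths 5, 2, 2, 1 in non-increasing order.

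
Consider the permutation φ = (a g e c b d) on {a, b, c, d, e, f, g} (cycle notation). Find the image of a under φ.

g

In the cycle (a g e c b d), a is followed by g, so φ(a) = g.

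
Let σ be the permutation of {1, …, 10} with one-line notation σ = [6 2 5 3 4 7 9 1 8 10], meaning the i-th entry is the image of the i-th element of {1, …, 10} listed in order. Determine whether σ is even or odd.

even

In disjoint-cycle form the cycle lengths are 5, 3, 1, 1.
A cycle of length ℓ contributes ℓ−1 transpositions, so σ is a product of 4 + 2 = 6 transpositions — even.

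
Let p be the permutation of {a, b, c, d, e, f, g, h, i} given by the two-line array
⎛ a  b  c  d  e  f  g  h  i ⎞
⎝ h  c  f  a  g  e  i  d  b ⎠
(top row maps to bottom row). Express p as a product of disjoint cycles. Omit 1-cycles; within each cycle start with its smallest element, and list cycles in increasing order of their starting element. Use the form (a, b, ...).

Start at a and follow images: a → h → d → a, giving the cycle (a, h, d).
Repeating from the next unused element and collecting all non-trivial cycles gives (a, h, d)(b, c, f, e, g, i).

(a, h, d)(b, c, f, e, g, i)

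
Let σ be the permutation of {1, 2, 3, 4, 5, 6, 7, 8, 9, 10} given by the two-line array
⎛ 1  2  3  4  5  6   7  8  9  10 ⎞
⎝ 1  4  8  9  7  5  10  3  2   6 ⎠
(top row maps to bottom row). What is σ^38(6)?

7

Tracing 6 → 5 → … returns to 6 after 4 steps, so 6 lies in a 4-cycle (5, 7, 10, 6).
Powers repeat with period 4 on this cycle, and 38 mod 4 = 2, so σ^38(6) = σ^2(6).
Advancing 2 steps from 6: 6 → 5 → 7.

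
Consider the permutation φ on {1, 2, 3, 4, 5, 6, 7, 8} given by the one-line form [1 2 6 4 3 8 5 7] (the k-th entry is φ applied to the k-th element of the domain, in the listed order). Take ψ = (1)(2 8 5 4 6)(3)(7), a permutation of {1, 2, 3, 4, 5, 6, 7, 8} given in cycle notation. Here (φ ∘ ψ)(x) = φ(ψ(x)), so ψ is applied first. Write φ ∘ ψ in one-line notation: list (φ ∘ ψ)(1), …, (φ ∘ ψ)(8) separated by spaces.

(φ ∘ ψ)(x) = φ(ψ(x)). Computing each image: φ(ψ(1)) = φ(1) = 1, φ(ψ(2)) = φ(8) = 7, φ(ψ(3)) = φ(3) = 6, φ(ψ(4)) = φ(6) = 8, φ(ψ(5)) = φ(4) = 4, φ(ψ(6)) = φ(2) = 2, φ(ψ(7)) = φ(7) = 5, φ(ψ(8)) = φ(5) = 3.
Hence φ ∘ ψ = [1 7 6 8 4 2 5 3].

1 7 6 8 4 2 5 3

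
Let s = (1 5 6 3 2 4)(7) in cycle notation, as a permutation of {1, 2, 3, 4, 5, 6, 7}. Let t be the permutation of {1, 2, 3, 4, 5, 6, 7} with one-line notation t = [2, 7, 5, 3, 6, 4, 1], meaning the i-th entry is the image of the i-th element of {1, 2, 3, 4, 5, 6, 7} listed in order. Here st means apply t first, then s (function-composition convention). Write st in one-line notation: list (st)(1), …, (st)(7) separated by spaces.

(st)(x) = s(t(x)). Computing each image: s(t(1)) = s(2) = 4, s(t(2)) = s(7) = 7, s(t(3)) = s(5) = 6, s(t(4)) = s(3) = 2, s(t(5)) = s(6) = 3, s(t(6)) = s(4) = 1, s(t(7)) = s(1) = 5.
Hence st = [4 7 6 2 3 1 5].

4 7 6 2 3 1 5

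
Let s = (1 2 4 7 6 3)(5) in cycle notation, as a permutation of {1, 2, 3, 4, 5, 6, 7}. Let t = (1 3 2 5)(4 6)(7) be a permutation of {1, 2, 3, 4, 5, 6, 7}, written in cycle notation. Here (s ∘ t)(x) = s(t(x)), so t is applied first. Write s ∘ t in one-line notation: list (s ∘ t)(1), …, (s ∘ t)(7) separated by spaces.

1 5 4 3 2 7 6

Chase each element through t then s: 1 → 3 → 1; 2 → 5 → 5; 3 → 2 → 4; 4 → 6 → 3; 5 → 1 → 2; 6 → 4 → 7; 7 → 7 → 6.
Collecting the images, s ∘ t = [1 5 4 3 2 7 6].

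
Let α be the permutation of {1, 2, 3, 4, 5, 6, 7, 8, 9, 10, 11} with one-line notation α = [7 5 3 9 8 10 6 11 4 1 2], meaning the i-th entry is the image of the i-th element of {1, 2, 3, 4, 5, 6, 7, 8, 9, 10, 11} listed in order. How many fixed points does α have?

1

The fixed points (elements with α(x) = x) are {3}, so there is 1.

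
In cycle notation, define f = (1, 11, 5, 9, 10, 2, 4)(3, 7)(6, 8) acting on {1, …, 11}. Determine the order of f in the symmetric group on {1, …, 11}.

14

The disjoint cycles have lengths 7, 2, 2.
The order of f is the least common multiple of its cycle lengths: lcm(7, 2, 2) = 14.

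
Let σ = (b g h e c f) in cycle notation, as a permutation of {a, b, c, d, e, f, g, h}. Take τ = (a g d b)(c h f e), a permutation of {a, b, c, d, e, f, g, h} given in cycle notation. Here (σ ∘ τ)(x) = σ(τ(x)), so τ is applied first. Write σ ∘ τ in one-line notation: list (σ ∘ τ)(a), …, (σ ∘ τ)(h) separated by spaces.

h a e g f c d b

For each element, apply τ then σ: a → g → h; b → a → a; c → h → e; d → b → g; e → c → f; f → e → c; g → d → d; h → f → b.
Collecting the images, σ ∘ τ = [h a e g f c d b].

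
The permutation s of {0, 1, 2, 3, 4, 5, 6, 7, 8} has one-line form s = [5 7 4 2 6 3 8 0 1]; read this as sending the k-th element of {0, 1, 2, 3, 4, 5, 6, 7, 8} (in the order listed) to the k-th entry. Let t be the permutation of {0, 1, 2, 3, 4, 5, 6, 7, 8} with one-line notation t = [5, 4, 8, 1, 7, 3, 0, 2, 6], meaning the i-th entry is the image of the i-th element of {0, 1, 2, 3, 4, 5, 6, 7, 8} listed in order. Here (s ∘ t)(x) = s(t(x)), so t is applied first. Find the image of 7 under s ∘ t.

4

(s ∘ t)(7) = s(t(7)). t(7) = 2, then s(2) = 4. So (s ∘ t)(7) = 4.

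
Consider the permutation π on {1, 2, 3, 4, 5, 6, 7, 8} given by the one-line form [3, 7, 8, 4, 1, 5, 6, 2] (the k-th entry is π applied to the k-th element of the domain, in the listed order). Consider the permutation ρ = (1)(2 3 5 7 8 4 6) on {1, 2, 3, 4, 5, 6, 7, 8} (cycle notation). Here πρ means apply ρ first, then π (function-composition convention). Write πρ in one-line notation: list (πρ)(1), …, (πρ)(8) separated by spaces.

(πρ)(x) = π(ρ(x)). Computing each image: π(ρ(1)) = π(1) = 3, π(ρ(2)) = π(3) = 8, π(ρ(3)) = π(5) = 1, π(ρ(4)) = π(6) = 5, π(ρ(5)) = π(7) = 6, π(ρ(6)) = π(2) = 7, π(ρ(7)) = π(8) = 2, π(ρ(8)) = π(4) = 4.
Hence πρ = [3 8 1 5 6 7 2 4].

3 8 1 5 6 7 2 4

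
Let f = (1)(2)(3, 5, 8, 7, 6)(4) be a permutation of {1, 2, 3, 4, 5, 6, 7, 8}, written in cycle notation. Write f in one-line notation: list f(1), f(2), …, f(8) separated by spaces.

Image by image: 1↦1, 2↦2, 3↦5, 4↦4, 5↦8, 6↦3, 7↦6, 8↦7.
So the one-line form is 1 2 5 4 8 3 6 7.

1 2 5 4 8 3 6 7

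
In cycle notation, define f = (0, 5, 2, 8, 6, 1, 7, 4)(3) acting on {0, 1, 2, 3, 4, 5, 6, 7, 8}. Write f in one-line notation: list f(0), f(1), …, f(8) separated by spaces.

5 7 8 3 0 2 1 4 6

Each element maps to the next entry in its cycle (wrapping to the front): 0↦5, 1↦7, 2↦8, 3↦3, 4↦0, 5↦2, 6↦1, 7↦4, 8↦6.
Listing these in domain order gives 5 7 8 3 0 2 1 4 6.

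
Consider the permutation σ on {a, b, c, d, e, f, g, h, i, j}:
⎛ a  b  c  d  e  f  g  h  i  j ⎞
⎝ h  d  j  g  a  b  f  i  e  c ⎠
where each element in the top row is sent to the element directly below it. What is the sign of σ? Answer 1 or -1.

In disjoint-cycle form the cycle lengths are 4, 4, 2.
A cycle of length ℓ contributes ℓ−1 transpositions, so σ is a product of 3 + 3 + 1 = 7 transpositions — odd.

-1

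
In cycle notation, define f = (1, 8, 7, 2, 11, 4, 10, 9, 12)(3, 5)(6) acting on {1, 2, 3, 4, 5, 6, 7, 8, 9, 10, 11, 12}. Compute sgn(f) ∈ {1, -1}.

-1

The cycle lengths are 9, 2, 1.
A cycle is odd iff its length is even; f has 1 even-length cycle, so sgn(f) = (−1)^1 and f is odd.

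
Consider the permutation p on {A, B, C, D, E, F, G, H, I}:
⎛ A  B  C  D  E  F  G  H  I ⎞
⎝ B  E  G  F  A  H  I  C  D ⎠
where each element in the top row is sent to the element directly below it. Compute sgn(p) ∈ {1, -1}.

-1

In disjoint-cycle form the cycle lengths are 6, 3.
A cycle of length ℓ contributes ℓ−1 transpositions, so p is a product of 5 + 2 = 7 transpositions — odd.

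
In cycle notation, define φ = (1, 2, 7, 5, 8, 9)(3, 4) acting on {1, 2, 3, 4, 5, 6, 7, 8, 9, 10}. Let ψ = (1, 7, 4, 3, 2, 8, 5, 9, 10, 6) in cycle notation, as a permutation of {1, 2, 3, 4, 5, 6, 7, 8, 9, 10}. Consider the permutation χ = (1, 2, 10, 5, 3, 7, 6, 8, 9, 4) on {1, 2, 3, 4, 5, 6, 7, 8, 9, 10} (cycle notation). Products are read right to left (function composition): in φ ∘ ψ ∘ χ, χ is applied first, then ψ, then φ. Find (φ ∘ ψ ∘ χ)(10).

1

Apply the permutations in order: χ(10) = 5, then ψ(5) = 9, then φ(9) = 1. So (φ ∘ ψ ∘ χ)(10) = 1.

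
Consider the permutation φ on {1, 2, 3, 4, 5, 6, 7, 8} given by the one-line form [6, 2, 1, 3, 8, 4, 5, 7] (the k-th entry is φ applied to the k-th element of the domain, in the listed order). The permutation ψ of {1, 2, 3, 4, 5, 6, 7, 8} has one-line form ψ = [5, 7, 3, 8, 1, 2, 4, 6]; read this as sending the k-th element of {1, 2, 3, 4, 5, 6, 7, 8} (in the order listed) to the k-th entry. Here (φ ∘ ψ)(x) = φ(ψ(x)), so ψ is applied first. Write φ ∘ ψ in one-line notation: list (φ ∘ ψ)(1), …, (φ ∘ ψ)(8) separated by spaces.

For each element, apply ψ then φ: 1 → 5 → 8; 2 → 7 → 5; 3 → 3 → 1; 4 → 8 → 7; 5 → 1 → 6; 6 → 2 → 2; 7 → 4 → 3; 8 → 6 → 4.
So φ ∘ ψ in one-line form is 8 5 1 7 6 2 3 4.

8 5 1 7 6 2 3 4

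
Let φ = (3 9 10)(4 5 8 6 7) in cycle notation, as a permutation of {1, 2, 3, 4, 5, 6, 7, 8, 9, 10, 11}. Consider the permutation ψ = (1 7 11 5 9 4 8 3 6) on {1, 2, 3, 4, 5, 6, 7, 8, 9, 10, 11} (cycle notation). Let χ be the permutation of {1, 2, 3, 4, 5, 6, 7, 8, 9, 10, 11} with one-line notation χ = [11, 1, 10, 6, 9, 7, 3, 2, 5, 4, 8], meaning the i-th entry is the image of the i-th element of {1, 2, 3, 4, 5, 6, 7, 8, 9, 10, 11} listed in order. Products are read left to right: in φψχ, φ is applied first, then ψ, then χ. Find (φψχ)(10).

Apply the permutations in order: φ(10) = 3, then ψ(3) = 6, then χ(6) = 7. So (φψχ)(10) = 7.

7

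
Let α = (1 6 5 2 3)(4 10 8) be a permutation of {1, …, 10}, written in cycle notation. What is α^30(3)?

3 lies in the 5-cycle (1 6 5 2 3).
Powers repeat with period 5 on this cycle, and 30 mod 5 = 0, so α^30(3) = α^0(3).
So α^30(3) = 3.

3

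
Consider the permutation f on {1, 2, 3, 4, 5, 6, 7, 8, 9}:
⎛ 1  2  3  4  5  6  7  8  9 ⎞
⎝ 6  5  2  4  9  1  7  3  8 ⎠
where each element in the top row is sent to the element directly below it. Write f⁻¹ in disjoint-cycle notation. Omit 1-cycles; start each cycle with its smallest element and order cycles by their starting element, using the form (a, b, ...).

(1, 6)(2, 3, 8, 9, 5)

First write f in disjoint cycles: (1, 6)(2, 5, 9, 8, 3).
Reversing each cycle (and rotating so the smallest element leads) gives f⁻¹ = (1, 6)(2, 3, 8, 9, 5).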